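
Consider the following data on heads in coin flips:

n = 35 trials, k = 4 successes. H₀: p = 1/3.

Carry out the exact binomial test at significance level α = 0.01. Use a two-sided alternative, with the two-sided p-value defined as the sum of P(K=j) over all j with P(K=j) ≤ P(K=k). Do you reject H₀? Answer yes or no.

Exact binomial: n=35, k=4, p₀=1/3=0.3333
P(X=j) = C(n,j)·p₀^j·(1−p₀)^(n−j); p = Σ P(X=j) over j with P(X=j) ≤ P(X=4)
p-value (two-sided) = 0.00614
At α=0.01: p < α → reject H₀

reject H₀: yes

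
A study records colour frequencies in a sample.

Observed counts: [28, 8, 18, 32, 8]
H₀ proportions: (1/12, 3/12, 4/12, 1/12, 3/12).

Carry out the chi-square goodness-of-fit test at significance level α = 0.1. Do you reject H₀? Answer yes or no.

reject H₀: yes

n = 94; E_i = n·p_i = [7.83, 23.50, 31.33, 7.83, 23.50]
χ² = (28−7.83)²/7.83 + (8−23.50)²/23.50 + (18−31.33)²/31.33 + (32−7.83)²/7.83 + (8−23.50)²/23.50 = 152.5957
df = 4
p-value (upper-tail) = 0.00000
At α=0.1: p < α → reject H₀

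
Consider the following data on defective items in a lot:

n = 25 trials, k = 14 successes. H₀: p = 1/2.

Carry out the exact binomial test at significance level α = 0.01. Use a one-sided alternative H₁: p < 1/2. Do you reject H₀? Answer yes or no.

Exact binomial: n=25, k=14, p₀=1/2=0.5000
P(X≤14) from Σ C(n,i)·p₀^i·(1−p₀)^(n−i)
p-value (one-sided, H₁ less) = 0.78782
At α=0.01: p ≥ α → fail to reject H₀

reject H₀: no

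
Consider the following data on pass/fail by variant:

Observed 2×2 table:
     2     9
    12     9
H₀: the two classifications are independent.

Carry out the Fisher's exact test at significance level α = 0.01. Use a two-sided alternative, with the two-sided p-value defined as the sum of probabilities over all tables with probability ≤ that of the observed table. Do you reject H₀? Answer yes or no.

Margins: r₁=11, r₂=21, c₁=14, c₂=18, n=32
p_obs = C(11,2)·C(21,12)/C(32,14); sum pmf over tables with pmf ≤ p_obs
p-value (two-sided) = 0.06079
At α=0.01: p ≥ α → fail to reject H₀

reject H₀: no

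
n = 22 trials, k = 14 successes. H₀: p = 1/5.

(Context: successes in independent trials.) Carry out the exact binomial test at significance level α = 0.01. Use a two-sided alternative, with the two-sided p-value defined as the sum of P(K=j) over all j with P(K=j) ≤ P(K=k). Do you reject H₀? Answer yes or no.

Exact binomial: n=22, k=14, p₀=1/5=0.2000
P(X=j) = C(n,j)·p₀^j·(1−p₀)^(n−j); p = Σ P(X=j) over j with P(X=j) ≤ P(X=14)
p-value (two-sided) = 0.00001
At α=0.01: p < α → reject H₀

reject H₀: yes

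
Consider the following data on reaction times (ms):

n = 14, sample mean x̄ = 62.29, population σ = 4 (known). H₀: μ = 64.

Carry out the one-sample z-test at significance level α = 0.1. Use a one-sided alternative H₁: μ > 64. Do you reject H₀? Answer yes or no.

SE = σ/√n = 4/√14 = 1.0690
z = (x̄−μ₀)/SE = (62.29−64)/1.0690 = -1.5996
p-value (one-sided, H₁ greater) = 0.94515
At α=0.1: p ≥ α → fail to reject H₀

reject H₀: no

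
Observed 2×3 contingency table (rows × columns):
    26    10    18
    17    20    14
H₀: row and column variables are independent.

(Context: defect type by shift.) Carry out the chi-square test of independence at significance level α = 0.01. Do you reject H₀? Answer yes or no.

Row totals [54, 51], col totals [43, 30, 32], n=105
χ² = (26−22.11)²/22.11 + (10−15.43)²/15.43 + (18−16.46)²/16.46 + (17−20.89)²/20.89 + (20−14.57)²/14.57 + (14−15.54)²/15.54 = 5.6359
df = 2
p-value (upper-tail) = 0.05973
At α=0.01: p ≥ α → fail to reject H₀

reject H₀: no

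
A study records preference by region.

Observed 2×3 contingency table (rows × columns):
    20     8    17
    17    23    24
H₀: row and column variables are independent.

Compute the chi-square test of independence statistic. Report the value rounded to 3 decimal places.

test statistic = 5.553

Row totals [45, 64], col totals [37, 31, 41], n=109
χ² = (20−15.28)²/15.28 + (8−12.80)²/12.80 + (17−16.93)²/16.93 + (17−21.72)²/21.72 + (23−18.20)²/18.20 + (24−24.07)²/24.07 = 5.5532
df = 2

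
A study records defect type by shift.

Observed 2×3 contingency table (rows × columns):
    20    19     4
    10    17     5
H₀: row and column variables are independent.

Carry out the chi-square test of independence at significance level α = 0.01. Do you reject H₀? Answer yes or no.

reject H₀: no

Row totals [43, 32], col totals [30, 36, 9], n=75
χ² = (20−17.20)²/17.20 + (19−20.64)²/20.64 + (4−5.16)²/5.16 + (10−12.80)²/12.80 + (17−15.36)²/15.36 + (5−3.84)²/3.84 = 1.9849
df = 2
p-value (upper-tail) = 0.37066
At α=0.01: p ≥ α → fail to reject H₀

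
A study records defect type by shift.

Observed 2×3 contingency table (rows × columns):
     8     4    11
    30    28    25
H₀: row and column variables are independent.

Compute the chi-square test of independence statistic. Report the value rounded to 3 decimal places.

Row totals [23, 83], col totals [38, 32, 36], n=106
χ² = (8−8.25)²/8.25 + (4−6.94)²/6.94 + (11−7.81)²/7.81 + (30−29.75)²/29.75 + (28−25.06)²/25.06 + (25−28.19)²/28.19 = 3.2652
df = 2

test statistic = 3.265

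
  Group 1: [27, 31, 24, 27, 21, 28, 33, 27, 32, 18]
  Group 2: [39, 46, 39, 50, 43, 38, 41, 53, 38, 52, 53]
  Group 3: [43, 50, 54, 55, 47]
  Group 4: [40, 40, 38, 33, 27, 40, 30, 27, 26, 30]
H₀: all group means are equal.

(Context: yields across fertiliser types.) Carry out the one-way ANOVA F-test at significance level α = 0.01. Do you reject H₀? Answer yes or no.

Group means [26.80, 44.73, 49.80, 33.10], grand mean 37.222
SSB = Σnᵢ(x̄ᵢ−x̄)² = 2666.740; SSW = ΣΣ(x−x̄ᵢ)² = 1005.482
MSB = 2666.740/3 = 888.9135; MSW = 1005.482/32 = 31.4213
F = MSB/MSW = 28.2901
df = (3, 32)
p-value (upper-tail) = 0.00000
At α=0.01: p < α → reject H₀

reject H₀: yes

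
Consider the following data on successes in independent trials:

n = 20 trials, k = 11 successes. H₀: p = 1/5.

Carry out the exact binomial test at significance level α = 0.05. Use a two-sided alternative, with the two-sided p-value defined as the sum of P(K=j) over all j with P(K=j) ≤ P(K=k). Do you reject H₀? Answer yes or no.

reject H₀: yes

Exact binomial: n=20, k=11, p₀=1/5=0.2000
P(X=j) = C(n,j)·p₀^j·(1−p₀)^(n−j); p = Σ P(X=j) over j with P(X=j) ≤ P(X=11)
p-value (two-sided) = 0.00056
At α=0.05: p < α → reject H₀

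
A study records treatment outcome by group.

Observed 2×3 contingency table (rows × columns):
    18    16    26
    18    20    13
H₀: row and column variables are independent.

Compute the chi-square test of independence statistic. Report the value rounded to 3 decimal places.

Row totals [60, 51], col totals [36, 36, 39], n=111
χ² = (18−19.46)²/19.46 + (16−19.46)²/19.46 + (26−21.08)²/21.08 + (18−16.54)²/16.54 + (20−16.54)²/16.54 + (13−17.92)²/17.92 = 4.0748
df = 2

test statistic = 4.075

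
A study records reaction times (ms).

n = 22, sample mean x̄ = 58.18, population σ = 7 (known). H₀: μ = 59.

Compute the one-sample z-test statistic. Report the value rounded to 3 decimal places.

SE = σ/√n = 7/√22 = 1.4924
z = (x̄−μ₀)/SE = (58.18−59)/1.4924 = -0.5494

test statistic = -0.549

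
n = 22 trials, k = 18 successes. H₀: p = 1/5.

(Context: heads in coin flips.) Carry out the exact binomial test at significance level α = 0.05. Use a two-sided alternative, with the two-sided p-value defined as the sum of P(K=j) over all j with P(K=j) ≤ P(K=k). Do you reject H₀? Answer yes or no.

reject H₀: yes

Exact binomial: n=22, k=18, p₀=1/5=0.2000
P(X=j) = C(n,j)·p₀^j·(1−p₀)^(n−j); p = Σ P(X=j) over j with P(X=j) ≤ P(X=18)
p-value (two-sided) = 0.00000
At α=0.05: p < α → reject H₀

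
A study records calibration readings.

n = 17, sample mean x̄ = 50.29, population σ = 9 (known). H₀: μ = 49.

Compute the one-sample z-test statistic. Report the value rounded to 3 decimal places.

test statistic = 0.591

SE = σ/√n = 9/√17 = 2.1828
z = (x̄−μ₀)/SE = (50.29−49)/2.1828 = 0.5910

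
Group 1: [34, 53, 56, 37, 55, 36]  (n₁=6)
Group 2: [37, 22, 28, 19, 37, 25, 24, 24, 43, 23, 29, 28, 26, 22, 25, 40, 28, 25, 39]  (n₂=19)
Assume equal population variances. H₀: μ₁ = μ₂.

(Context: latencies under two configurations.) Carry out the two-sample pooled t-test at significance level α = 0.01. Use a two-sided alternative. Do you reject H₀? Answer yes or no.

x̄₁=45.167, s₁=10.496, n₁=6
x̄₂=28.632, s₂=7.018, n₂=19
s_p² = [5·10.496² + 18·7.018²]/23 = 62.4893
SE = √(s_p²·(1/6+1/19)) = 3.7019
t = (45.167−28.632)/3.7019 = 4.4667
df = 23
p-value (two-sided) = 0.00018
At α=0.01: p < α → reject H₀

reject H₀: yes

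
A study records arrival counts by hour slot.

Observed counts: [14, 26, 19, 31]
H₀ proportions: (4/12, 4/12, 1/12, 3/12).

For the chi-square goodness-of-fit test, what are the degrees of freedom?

degrees of freedom = 3

df = k − 1 = 4 − 1 = 3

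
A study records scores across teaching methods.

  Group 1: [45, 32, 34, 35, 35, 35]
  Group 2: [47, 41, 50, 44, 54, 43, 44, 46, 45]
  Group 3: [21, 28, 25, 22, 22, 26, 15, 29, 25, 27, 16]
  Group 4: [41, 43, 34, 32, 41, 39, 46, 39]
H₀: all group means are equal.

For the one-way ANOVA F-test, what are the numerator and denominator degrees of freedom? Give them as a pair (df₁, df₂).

degrees of freedom = [3, 30]

k = 4 groups, N = 34 total
df = (k−1, N−k) = (4−1, 34−4) = (3, 30)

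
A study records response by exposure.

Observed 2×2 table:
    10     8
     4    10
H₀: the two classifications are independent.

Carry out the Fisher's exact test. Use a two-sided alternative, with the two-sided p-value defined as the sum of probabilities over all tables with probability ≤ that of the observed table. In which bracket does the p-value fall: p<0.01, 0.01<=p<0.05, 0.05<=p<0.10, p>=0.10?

p-value bracket: p>=0.10

Margins: r₁=18, r₂=14, c₁=14, c₂=18, n=32
p_obs = C(18,10)·C(14,4)/C(32,14); sum pmf over tables with pmf ≤ p_obs
p-value (two-sided) = 0.16487
→ bracket: p>=0.10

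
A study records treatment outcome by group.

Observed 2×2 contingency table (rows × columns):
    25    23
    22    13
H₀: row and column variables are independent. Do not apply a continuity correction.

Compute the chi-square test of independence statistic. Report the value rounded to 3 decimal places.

Row totals [48, 35], col totals [47, 36], n=83
χ² = (25−27.18)²/27.18 + (23−20.82)²/20.82 + (22−19.82)²/19.82 + (13−15.18)²/15.18 = 0.9566
df = 1

test statistic = 0.957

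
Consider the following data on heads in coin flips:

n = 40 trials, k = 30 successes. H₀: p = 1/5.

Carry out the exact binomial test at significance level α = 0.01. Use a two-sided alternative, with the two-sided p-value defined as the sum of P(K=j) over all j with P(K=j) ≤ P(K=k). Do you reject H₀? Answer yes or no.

Exact binomial: n=40, k=30, p₀=1/5=0.2000
P(X=j) = C(n,j)·p₀^j·(1−p₀)^(n−j); p = Σ P(X=j) over j with P(X=j) ≤ P(X=30)
p-value (two-sided) = 0.00000
At α=0.01: p < α → reject H₀

reject H₀: yes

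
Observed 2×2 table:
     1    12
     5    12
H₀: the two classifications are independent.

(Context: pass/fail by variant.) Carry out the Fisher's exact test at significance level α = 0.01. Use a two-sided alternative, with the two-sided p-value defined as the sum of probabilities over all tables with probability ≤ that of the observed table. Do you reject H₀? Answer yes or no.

reject H₀: no

Margins: r₁=13, r₂=17, c₁=6, c₂=24, n=30
p_obs = C(13,1)·C(17,5)/C(30,6); sum pmf over tables with pmf ≤ p_obs
p-value (two-sided) = 0.19606
At α=0.01: p ≥ α → fail to reject H₀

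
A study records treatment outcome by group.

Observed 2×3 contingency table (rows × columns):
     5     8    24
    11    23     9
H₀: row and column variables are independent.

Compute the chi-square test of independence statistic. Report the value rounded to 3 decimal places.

Row totals [37, 43], col totals [16, 31, 33], n=80
χ² = (5−7.40)²/7.40 + (8−14.34)²/14.34 + (24−15.26)²/15.26 + (11−8.60)²/8.60 + (23−16.66)²/16.66 + (9−17.74)²/17.74 = 15.9661
df = 2

test statistic = 15.966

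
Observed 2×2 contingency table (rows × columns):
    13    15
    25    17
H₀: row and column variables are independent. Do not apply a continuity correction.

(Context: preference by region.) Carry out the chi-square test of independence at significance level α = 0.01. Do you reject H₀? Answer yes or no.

reject H₀: no

Row totals [28, 42], col totals [38, 32], n=70
χ² = (13−15.20)²/15.20 + (15−12.80)²/12.80 + (25−22.80)²/22.80 + (17−19.20)²/19.20 = 1.1609
df = 1
p-value (upper-tail) = 0.28128
At α=0.01: p ≥ α → fail to reject H₀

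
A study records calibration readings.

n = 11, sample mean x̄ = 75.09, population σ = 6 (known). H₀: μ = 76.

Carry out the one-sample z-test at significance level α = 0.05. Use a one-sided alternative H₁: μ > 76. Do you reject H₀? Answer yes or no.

SE = σ/√n = 6/√11 = 1.8091
z = (x̄−μ₀)/SE = (75.09−76)/1.8091 = -0.5030
p-value (one-sided, H₁ greater) = 0.69253
At α=0.05: p ≥ α → fail to reject H₀

reject H₀: no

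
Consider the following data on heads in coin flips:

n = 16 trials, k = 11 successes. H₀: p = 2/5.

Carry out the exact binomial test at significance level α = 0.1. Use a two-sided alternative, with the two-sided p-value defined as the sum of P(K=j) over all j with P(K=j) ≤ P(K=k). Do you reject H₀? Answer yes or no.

reject H₀: yes

Exact binomial: n=16, k=11, p₀=2/5=0.4000
P(X=j) = C(n,j)·p₀^j·(1−p₀)^(n−j); p = Σ P(X=j) over j with P(X=j) ≤ P(X=11)
p-value (two-sided) = 0.02243
At α=0.1: p < α → reject H₀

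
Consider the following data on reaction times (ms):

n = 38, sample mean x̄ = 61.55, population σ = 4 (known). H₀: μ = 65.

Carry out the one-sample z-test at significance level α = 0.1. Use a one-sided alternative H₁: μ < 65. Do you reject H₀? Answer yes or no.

reject H₀: yes

SE = σ/√n = 4/√38 = 0.6489
z = (x̄−μ₀)/SE = (61.55−65)/0.6489 = -5.3168
p-value (one-sided, H₁ less) = 0.00000
At α=0.1: p < α → reject H₀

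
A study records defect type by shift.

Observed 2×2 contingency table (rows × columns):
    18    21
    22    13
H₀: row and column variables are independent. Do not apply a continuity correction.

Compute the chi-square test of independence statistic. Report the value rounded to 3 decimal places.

Row totals [39, 35], col totals [40, 34], n=74
χ² = (18−21.08)²/21.08 + (21−17.92)²/17.92 + (22−18.92)²/18.92 + (13−16.08)²/16.08 = 2.0722
df = 1

test statistic = 2.072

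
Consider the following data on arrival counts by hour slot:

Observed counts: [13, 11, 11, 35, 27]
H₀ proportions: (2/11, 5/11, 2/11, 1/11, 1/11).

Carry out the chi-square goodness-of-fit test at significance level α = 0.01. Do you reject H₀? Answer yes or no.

reject H₀: yes

n = 97; E_i = n·p_i = [17.64, 44.09, 17.64, 8.82, 8.82]
χ² = (13−17.64)²/17.64 + (11−44.09)²/44.09 + (11−17.64)²/17.64 + (35−8.82)²/8.82 + (27−8.82)²/8.82 = 143.7753
df = 4
p-value (upper-tail) = 0.00000
At α=0.01: p < α → reject H₀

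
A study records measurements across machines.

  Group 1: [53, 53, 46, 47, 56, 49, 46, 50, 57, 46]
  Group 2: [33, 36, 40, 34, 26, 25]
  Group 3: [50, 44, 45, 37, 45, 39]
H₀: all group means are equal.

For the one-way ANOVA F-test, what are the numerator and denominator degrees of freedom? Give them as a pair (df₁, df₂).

degrees of freedom = [2, 19]

k = 3 groups, N = 22 total
df = (k−1, N−k) = (3−1, 22−3) = (2, 19)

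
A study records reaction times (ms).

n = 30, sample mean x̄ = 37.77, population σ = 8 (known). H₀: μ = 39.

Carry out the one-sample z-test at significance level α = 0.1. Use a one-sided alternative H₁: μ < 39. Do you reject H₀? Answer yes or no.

reject H₀: no

SE = σ/√n = 8/√30 = 1.4606
z = (x̄−μ₀)/SE = (37.77−39)/1.4606 = -0.8421
p-value (one-sided, H₁ less) = 0.19986
At α=0.1: p ≥ α → fail to reject H₀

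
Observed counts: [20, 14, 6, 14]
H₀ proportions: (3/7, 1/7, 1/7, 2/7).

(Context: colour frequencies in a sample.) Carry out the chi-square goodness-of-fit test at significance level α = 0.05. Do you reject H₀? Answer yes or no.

reject H₀: no

n = 54; E_i = n·p_i = [23.14, 7.71, 7.71, 15.43]
χ² = (20−23.14)²/23.14 + (14−7.71)²/7.71 + (6−7.71)²/7.71 + (14−15.43)²/15.43 = 6.0617
df = 3
p-value (upper-tail) = 0.10865
At α=0.05: p ≥ α → fail to reject H₀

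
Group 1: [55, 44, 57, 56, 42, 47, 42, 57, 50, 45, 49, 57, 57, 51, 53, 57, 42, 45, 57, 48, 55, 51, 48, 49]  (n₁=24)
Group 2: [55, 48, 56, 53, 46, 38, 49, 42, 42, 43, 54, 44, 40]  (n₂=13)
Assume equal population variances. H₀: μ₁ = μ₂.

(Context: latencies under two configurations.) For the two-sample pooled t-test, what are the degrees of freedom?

df = n₁ + n₂ − 2 = 24 + 13 − 2 = 35

degrees of freedom = 35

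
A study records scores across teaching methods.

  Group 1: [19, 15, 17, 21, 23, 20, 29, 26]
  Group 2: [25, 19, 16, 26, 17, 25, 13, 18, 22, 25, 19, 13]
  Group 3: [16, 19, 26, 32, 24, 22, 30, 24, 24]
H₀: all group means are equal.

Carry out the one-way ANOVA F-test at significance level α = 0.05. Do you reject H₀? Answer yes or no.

reject H₀: no

Group means [21.25, 19.83, 24.11], grand mean 21.552
SSB = Σnᵢ(x̄ᵢ−x̄)² = 95.117; SSW = ΣΣ(x−x̄ᵢ)² = 590.056
MSB = 95.117/2 = 47.5584; MSW = 590.056/26 = 22.6944
F = MSB/MSW = 2.0956
df = (2, 26)
p-value (upper-tail) = 0.14329
At α=0.05: p ≥ α → fail to reject H₀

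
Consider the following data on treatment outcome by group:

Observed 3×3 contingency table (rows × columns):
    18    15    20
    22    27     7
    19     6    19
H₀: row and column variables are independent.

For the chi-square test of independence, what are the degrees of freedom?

df = (r−1)(c−1) = (3−1)·(3−1) = 4

degrees of freedom = 4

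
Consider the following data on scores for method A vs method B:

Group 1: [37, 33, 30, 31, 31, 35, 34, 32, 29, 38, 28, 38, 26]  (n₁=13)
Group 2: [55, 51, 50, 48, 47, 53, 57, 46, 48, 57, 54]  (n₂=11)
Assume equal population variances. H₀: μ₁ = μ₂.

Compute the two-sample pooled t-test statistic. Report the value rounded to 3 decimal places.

test statistic = -11.899

x̄₁=32.462, s₁=3.821, n₁=13
x̄₂=51.455, s₂=3.984, n₂=11
s_p² = [12·3.821² + 10·3.984²]/22 = 15.1799
SE = √(s_p²·(1/13+1/11)) = 1.5961
t = (32.462−51.455)/1.5961 = -11.8993
df = 22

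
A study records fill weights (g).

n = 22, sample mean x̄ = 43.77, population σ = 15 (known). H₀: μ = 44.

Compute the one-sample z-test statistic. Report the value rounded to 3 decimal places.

test statistic = -0.072

SE = σ/√n = 15/√22 = 3.1980
z = (x̄−μ₀)/SE = (43.77−44)/3.1980 = -0.0719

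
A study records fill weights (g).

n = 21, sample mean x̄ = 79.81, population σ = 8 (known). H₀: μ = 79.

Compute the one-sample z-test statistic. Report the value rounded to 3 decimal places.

test statistic = 0.464

SE = σ/√n = 8/√21 = 1.7457
z = (x̄−μ₀)/SE = (79.81−79)/1.7457 = 0.4640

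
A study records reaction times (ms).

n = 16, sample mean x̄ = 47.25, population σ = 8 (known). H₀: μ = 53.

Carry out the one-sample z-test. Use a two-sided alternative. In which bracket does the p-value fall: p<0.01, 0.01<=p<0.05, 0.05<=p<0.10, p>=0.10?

p-value bracket: p<0.01

SE = σ/√n = 8/√16 = 2.0000
z = (x̄−μ₀)/SE = (47.25−53)/2.0000 = -2.8750
p-value (two-sided) = 0.00404
→ bracket: p<0.01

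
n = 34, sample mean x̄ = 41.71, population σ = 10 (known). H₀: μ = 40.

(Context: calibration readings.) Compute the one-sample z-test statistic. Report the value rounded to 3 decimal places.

test statistic = 0.997

SE = σ/√n = 10/√34 = 1.7150
z = (x̄−μ₀)/SE = (41.71−40)/1.7150 = 0.9971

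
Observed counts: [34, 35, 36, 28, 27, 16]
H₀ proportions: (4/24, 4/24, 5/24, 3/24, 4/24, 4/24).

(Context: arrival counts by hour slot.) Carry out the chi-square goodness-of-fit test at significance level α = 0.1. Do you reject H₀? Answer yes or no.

n = 176; E_i = n·p_i = [29.33, 29.33, 36.67, 22.00, 29.33, 29.33]
χ² = (34−29.33)²/29.33 + (35−29.33)²/29.33 + (36−36.67)²/36.67 + (28−22.00)²/22.00 + (27−29.33)²/29.33 + (16−29.33)²/29.33 = 9.7318
df = 5
p-value (upper-tail) = 0.08320
At α=0.1: p < α → reject H₀

reject H₀: yes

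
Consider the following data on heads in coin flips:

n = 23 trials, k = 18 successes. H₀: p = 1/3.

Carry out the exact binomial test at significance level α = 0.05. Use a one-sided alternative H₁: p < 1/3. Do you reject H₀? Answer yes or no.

Exact binomial: n=23, k=18, p₀=1/3=0.3333
P(X≤18) from Σ C(n,i)·p₀^i·(1−p₀)^(n−i)
p-value (one-sided, H₁ less) = 1.00000
At α=0.05: p ≥ α → fail to reject H₀

reject H₀: no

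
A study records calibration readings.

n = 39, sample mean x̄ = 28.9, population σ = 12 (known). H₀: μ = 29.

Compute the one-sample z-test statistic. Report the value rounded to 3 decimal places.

test statistic = -0.052

SE = σ/√n = 12/√39 = 1.9215
z = (x̄−μ₀)/SE = (28.9−29)/1.9215 = -0.0520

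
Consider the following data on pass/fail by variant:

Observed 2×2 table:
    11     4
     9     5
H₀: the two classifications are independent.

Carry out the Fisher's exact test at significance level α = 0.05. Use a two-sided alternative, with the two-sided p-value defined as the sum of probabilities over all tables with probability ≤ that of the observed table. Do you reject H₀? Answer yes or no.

Margins: r₁=15, r₂=14, c₁=20, c₂=9, n=29
p_obs = C(15,11)·C(14,9)/C(29,20); sum pmf over tables with pmf ≤ p_obs
p-value (two-sided) = 0.69985
At α=0.05: p ≥ α → fail to reject H₀

reject H₀: no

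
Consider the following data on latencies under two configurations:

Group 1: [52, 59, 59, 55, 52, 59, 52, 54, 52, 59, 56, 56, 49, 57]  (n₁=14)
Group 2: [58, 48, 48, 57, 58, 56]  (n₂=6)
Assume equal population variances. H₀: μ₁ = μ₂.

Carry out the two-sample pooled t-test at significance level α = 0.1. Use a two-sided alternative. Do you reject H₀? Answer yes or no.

x̄₁=55.071, s₁=3.316, n₁=14
x̄₂=54.167, s₂=4.834, n₂=6
s_p² = [13·3.316² + 5·4.834²]/18 = 14.4312
SE = √(s_p²·(1/14+1/6)) = 1.8536
t = (55.071−54.167)/1.8536 = 0.4881
df = 18
p-value (two-sided) = 0.63137
At α=0.1: p ≥ α → fail to reject H₀

reject H₀: no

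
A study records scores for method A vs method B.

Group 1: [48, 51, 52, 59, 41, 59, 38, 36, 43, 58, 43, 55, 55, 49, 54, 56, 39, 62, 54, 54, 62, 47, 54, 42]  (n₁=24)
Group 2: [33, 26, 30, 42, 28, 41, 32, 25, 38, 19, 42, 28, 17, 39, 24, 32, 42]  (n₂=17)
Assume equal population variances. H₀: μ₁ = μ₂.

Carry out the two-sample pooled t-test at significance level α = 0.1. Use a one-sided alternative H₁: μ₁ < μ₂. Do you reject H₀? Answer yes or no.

x̄₁=50.458, s₁=7.751, n₁=24
x̄₂=31.647, s₂=8.077, n₂=17
s_p² = [23·7.751² + 16·8.077²]/39 = 62.2010
SE = √(s_p²·(1/24+1/17)) = 2.5001
t = (50.458−31.647)/2.5001 = 7.5242
df = 39
p-value (one-sided, H₁ less) = 1.00000
At α=0.1: p ≥ α → fail to reject H₀

reject H₀: no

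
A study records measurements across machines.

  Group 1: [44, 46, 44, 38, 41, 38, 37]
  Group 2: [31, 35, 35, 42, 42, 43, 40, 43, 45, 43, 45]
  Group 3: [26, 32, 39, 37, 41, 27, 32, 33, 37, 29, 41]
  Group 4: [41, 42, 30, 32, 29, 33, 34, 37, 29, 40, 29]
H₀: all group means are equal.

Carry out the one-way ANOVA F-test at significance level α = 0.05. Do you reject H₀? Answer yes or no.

reject H₀: yes

Group means [41.14, 40.36, 34.00, 34.18], grand mean 37.050
SSB = Σnᵢ(x̄ᵢ−x̄)² = 430.861; SSW = ΣΣ(x−x̄ᵢ)² = 833.039
MSB = 430.861/3 = 143.6203; MSW = 833.039/36 = 23.1400
F = MSB/MSW = 6.2066
df = (3, 36)
p-value (upper-tail) = 0.00165
At α=0.05: p < α → reject H₀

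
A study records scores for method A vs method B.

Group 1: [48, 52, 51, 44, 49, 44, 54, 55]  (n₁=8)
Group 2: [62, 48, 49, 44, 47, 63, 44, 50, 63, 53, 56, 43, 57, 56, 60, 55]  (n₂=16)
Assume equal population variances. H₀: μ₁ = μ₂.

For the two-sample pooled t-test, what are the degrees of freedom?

degrees of freedom = 22

df = n₁ + n₂ − 2 = 8 + 16 − 2 = 22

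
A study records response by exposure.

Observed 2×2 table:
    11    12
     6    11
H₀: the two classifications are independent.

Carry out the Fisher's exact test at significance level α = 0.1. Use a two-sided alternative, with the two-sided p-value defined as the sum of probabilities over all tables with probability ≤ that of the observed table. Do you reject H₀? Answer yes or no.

Margins: r₁=23, r₂=17, c₁=17, c₂=23, n=40
p_obs = C(23,11)·C(17,6)/C(40,17); sum pmf over tables with pmf ≤ p_obs
p-value (two-sided) = 0.52536
At α=0.1: p ≥ α → fail to reject H₀

reject H₀: no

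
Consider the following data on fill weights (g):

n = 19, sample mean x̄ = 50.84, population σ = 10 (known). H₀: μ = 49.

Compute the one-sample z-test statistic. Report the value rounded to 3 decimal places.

SE = σ/√n = 10/√19 = 2.2942
z = (x̄−μ₀)/SE = (50.84−49)/2.2942 = 0.8020

test statistic = 0.802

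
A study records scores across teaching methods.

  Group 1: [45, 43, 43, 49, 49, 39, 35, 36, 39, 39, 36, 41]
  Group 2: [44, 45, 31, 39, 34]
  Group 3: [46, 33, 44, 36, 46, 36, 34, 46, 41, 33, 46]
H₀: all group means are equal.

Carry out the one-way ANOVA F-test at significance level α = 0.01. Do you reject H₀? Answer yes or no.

reject H₀: no

Group means [41.17, 38.60, 40.09], grand mean 40.286
SSB = Σnᵢ(x̄ᵢ−x̄)² = 23.939; SSW = ΣΣ(x−x̄ᵢ)² = 725.776
MSB = 23.939/2 = 11.9693; MSW = 725.776/25 = 29.0310
F = MSB/MSW = 0.4123
df = (2, 25)
p-value (upper-tail) = 0.66655
At α=0.01: p ≥ α → fail to reject H₀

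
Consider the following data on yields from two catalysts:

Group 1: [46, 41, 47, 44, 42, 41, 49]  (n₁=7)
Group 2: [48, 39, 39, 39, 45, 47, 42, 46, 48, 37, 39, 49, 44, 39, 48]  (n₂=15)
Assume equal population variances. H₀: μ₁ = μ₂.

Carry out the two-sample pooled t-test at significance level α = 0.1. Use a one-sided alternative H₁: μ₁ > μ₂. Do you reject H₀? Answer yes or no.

x̄₁=44.286, s₁=3.147, n₁=7
x̄₂=43.267, s₂=4.284, n₂=15
s_p² = [6·3.147² + 14·4.284²]/20 = 15.8181
SE = √(s_p²·(1/7+1/15)) = 1.8205
t = (44.286−43.267)/1.8205 = 0.5598
df = 20
p-value (one-sided, H₁ greater) = 0.29093
At α=0.1: p ≥ α → fail to reject H₀

reject H₀: no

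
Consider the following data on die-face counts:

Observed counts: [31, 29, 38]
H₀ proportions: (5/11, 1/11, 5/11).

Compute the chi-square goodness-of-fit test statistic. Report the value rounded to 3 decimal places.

n = 98; E_i = n·p_i = [44.55, 8.91, 44.55]
χ² = (31−44.55)²/44.55 + (29−8.91)²/8.91 + (38−44.55)²/44.55 = 50.3878
df = 2

test statistic = 50.388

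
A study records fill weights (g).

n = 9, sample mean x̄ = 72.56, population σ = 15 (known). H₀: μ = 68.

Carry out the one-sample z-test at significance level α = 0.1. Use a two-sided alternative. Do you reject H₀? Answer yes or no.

reject H₀: no

SE = σ/√n = 15/√9 = 5.0000
z = (x̄−μ₀)/SE = (72.56−68)/5.0000 = 0.9120
p-value (two-sided) = 0.36177
At α=0.1: p ≥ α → fail to reject H₀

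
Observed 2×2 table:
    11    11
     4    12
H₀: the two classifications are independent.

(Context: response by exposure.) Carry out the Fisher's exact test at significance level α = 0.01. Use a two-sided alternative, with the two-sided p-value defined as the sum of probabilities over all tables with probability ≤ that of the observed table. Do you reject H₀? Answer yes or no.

reject H₀: no

Margins: r₁=22, r₂=16, c₁=15, c₂=23, n=38
p_obs = C(22,11)·C(16,4)/C(38,15); sum pmf over tables with pmf ≤ p_obs
p-value (two-sided) = 0.18165
At α=0.01: p ≥ α → fail to reject H₀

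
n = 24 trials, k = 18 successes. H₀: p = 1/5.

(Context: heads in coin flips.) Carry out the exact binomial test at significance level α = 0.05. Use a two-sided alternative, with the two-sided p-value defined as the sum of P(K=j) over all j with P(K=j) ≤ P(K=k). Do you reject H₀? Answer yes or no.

Exact binomial: n=24, k=18, p₀=1/5=0.2000
P(X=j) = C(n,j)·p₀^j·(1−p₀)^(n−j); p = Σ P(X=j) over j with P(X=j) ≤ P(X=18)
p-value (two-sided) = 0.00000
At α=0.05: p < α → reject H₀

reject H₀: yes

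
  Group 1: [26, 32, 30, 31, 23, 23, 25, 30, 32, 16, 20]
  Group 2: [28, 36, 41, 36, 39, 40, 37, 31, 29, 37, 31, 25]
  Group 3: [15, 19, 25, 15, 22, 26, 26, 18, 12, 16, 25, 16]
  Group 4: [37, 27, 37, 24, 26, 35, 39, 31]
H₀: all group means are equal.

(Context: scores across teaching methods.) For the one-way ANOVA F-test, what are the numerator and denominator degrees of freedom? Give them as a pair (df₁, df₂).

degrees of freedom = [3, 39]

k = 4 groups, N = 43 total
df = (k−1, N−k) = (4−1, 43−4) = (3, 39)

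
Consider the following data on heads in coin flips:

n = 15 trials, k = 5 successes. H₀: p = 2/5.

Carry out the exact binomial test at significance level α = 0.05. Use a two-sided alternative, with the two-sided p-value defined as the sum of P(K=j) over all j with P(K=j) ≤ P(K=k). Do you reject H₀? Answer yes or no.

reject H₀: no

Exact binomial: n=15, k=5, p₀=2/5=0.4000
P(X=j) = C(n,j)·p₀^j·(1−p₀)^(n−j); p = Σ P(X=j) over j with P(X=j) ≤ P(X=5)
p-value (two-sided) = 0.79340
At α=0.05: p ≥ α → fail to reject H₀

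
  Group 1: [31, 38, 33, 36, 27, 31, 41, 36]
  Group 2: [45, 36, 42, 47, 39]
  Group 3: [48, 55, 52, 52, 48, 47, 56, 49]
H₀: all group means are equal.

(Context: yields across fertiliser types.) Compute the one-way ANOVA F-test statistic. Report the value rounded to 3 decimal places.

test statistic = 33.662

Group means [34.12, 41.80, 50.88], grand mean 42.333
SSB = Σnᵢ(x̄ᵢ−x̄)² = 1124.117; SSW = ΣΣ(x−x̄ᵢ)² = 300.550
MSB = 1124.117/2 = 562.0583; MSW = 300.550/18 = 16.6972
F = MSB/MSW = 33.6618
df = (2, 18)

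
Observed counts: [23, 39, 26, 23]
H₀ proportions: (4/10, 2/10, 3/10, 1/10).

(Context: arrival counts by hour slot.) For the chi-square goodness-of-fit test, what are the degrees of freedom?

df = k − 1 = 4 − 1 = 3

degrees of freedom = 3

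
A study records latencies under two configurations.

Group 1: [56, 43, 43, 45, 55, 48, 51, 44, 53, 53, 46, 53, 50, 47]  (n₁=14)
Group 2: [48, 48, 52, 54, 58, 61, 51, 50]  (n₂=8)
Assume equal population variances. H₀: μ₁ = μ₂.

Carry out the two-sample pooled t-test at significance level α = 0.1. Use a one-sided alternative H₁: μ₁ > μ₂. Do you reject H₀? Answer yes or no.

x̄₁=49.071, s₁=4.514, n₁=14
x̄₂=52.750, s₂=4.683, n₂=8
s_p² = [13·4.514² + 7·4.683²]/20 = 20.9214
SE = √(s_p²·(1/14+1/8)) = 2.0272
t = (49.071−52.750)/2.0272 = -1.8146
df = 20
p-value (one-sided, H₁ greater) = 0.95769
At α=0.1: p ≥ α → fail to reject H₀

reject H₀: no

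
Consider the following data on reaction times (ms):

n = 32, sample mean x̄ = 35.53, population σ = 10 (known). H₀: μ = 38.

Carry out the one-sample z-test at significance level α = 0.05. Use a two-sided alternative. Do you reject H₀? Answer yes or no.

SE = σ/√n = 10/√32 = 1.7678
z = (x̄−μ₀)/SE = (35.53−38)/1.7678 = -1.3972
p-value (two-sided) = 0.16234
At α=0.05: p ≥ α → fail to reject H₀

reject H₀: no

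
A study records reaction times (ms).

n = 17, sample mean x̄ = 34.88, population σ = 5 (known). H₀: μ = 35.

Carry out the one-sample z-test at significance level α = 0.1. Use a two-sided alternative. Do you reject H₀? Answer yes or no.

reject H₀: no

SE = σ/√n = 5/√17 = 1.2127
z = (x̄−μ₀)/SE = (34.88−35)/1.2127 = -0.0990
p-value (two-sided) = 0.92117
At α=0.1: p ≥ α → fail to reject H₀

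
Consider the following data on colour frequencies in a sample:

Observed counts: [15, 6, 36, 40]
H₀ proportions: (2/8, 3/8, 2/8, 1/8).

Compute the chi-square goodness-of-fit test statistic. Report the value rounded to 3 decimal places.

n = 97; E_i = n·p_i = [24.25, 36.38, 24.25, 12.12]
χ² = (15−24.25)²/24.25 + (6−36.38)²/36.38 + (36−24.25)²/24.25 + (40−12.12)²/12.12 = 98.6701
df = 3

test statistic = 98.670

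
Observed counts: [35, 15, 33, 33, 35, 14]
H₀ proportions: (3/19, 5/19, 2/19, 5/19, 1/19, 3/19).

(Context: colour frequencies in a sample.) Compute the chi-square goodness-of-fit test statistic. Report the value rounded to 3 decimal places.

n = 165; E_i = n·p_i = [26.05, 43.42, 17.37, 43.42, 8.68, 26.05]
χ² = (35−26.05)²/26.05 + (15−43.42)²/43.42 + (33−17.37)²/17.37 + (33−43.42)²/43.42 + (35−8.68)²/8.68 + (14−26.05)²/26.05 = 123.5659
df = 5

test statistic = 123.566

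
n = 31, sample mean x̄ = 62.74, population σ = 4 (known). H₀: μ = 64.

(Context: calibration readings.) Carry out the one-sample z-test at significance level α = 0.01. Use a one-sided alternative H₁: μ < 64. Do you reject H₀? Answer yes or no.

SE = σ/√n = 4/√31 = 0.7184
z = (x̄−μ₀)/SE = (62.74−64)/0.7184 = -1.7538
p-value (one-sided, H₁ less) = 0.03973
At α=0.01: p ≥ α → fail to reject H₀

reject H₀: no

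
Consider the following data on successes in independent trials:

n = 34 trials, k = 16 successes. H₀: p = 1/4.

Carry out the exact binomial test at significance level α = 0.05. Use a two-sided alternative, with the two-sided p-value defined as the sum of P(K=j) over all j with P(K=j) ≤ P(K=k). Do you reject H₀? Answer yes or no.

Exact binomial: n=34, k=16, p₀=1/4=0.2500
P(X=j) = C(n,j)·p₀^j·(1−p₀)^(n−j); p = Σ P(X=j) over j with P(X=j) ≤ P(X=16)
p-value (two-sided) = 0.00505
At α=0.05: p < α → reject H₀

reject H₀: yes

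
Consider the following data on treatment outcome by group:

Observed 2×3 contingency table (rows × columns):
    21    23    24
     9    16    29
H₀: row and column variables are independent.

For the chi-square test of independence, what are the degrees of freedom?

degrees of freedom = 2

df = (r−1)(c−1) = (2−1)·(3−1) = 2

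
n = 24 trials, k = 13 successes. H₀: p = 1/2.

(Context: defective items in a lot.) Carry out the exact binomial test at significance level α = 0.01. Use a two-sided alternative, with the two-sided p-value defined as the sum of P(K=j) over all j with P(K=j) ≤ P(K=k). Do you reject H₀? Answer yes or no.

reject H₀: no

Exact binomial: n=24, k=13, p₀=1/2=0.5000
P(X=j) = C(n,j)·p₀^j·(1−p₀)^(n−j); p = Σ P(X=j) over j with P(X=j) ≤ P(X=13)
p-value (two-sided) = 0.83882
At α=0.01: p ≥ α → fail to reject H₀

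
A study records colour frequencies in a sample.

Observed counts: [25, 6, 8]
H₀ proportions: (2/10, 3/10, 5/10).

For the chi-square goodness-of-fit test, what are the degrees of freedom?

df = k − 1 = 3 − 1 = 2

degrees of freedom = 2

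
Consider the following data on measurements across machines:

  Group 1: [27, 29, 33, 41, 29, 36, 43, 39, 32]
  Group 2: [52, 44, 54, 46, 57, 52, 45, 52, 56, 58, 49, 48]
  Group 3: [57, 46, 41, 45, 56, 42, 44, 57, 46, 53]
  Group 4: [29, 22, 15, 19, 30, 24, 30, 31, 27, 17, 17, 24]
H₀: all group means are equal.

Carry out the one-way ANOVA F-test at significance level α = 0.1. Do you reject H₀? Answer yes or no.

reject H₀: yes

Group means [34.33, 51.08, 48.70, 23.75], grand mean 39.395
SSB = Σnᵢ(x̄ᵢ−x̄)² = 5673.012; SSW = ΣΣ(x−x̄ᵢ)² = 1233.267
MSB = 5673.012/3 = 1891.0041; MSW = 1233.267/39 = 31.6222
F = MSB/MSW = 59.7998
df = (3, 39)
p-value (upper-tail) = 0.00000
At α=0.1: p < α → reject H₀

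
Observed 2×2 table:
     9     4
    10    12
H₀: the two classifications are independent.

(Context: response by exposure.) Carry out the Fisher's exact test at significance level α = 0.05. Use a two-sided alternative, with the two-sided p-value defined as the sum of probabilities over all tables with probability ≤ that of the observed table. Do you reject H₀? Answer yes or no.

reject H₀: no

Margins: r₁=13, r₂=22, c₁=19, c₂=16, n=35
p_obs = C(13,9)·C(22,10)/C(35,19); sum pmf over tables with pmf ≤ p_obs
p-value (two-sided) = 0.29282
At α=0.05: p ≥ α → fail to reject H₀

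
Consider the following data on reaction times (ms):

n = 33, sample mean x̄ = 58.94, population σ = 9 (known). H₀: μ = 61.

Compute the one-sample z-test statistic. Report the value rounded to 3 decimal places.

test statistic = -1.315

SE = σ/√n = 9/√33 = 1.5667
z = (x̄−μ₀)/SE = (58.94−61)/1.5667 = -1.3149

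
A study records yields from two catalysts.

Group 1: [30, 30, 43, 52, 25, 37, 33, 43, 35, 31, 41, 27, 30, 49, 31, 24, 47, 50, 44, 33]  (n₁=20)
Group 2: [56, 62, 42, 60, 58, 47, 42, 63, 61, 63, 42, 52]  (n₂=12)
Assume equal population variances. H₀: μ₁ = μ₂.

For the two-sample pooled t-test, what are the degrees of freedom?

degrees of freedom = 30

df = n₁ + n₂ − 2 = 20 + 12 − 2 = 30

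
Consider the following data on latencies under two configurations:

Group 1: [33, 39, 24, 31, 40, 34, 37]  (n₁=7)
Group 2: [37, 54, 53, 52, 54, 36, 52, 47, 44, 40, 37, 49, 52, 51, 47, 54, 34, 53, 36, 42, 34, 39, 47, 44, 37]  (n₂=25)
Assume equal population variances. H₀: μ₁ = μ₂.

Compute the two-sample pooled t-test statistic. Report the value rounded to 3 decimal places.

test statistic = -3.726

x̄₁=34.000, s₁=5.477, n₁=7
x̄₂=45.000, s₂=7.217, n₂=25
s_p² = [6·5.477² + 24·7.217²]/30 = 47.6667
SE = √(s_p²·(1/7+1/25)) = 2.9523
t = (34.000−45.000)/2.9523 = -3.7259
df = 30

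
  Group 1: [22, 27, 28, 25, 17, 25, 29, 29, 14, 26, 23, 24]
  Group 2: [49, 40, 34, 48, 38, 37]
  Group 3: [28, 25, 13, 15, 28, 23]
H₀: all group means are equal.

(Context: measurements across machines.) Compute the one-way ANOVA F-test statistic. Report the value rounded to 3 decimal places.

test statistic = 23.368

Group means [24.08, 41.00, 22.00], grand mean 27.792
SSB = Σnᵢ(x̄ᵢ−x̄)² = 1413.042; SSW = ΣΣ(x−x̄ᵢ)² = 634.917
MSB = 1413.042/2 = 706.5208; MSW = 634.917/21 = 30.2341
F = MSB/MSW = 23.3683
df = (2, 21)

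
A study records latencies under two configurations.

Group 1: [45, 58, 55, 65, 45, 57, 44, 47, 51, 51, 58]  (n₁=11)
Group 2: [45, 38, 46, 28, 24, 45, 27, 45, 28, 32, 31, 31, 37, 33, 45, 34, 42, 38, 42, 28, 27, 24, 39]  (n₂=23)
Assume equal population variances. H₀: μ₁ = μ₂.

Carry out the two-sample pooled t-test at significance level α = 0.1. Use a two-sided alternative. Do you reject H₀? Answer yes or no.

reject H₀: yes

x̄₁=52.364, s₁=6.801, n₁=11
x̄₂=35.174, s₂=7.445, n₂=23
s_p² = [10·6.801² + 22·7.445²]/32 = 52.5578
SE = √(s_p²·(1/11+1/23)) = 2.6577
t = (52.364−35.174)/2.6577 = 6.4680
df = 32
p-value (two-sided) = 0.00000
At α=0.1: p < α → reject H₀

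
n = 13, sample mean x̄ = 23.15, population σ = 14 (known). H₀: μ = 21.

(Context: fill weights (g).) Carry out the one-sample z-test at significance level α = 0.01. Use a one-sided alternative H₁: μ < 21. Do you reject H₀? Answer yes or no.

SE = σ/√n = 14/√13 = 3.8829
z = (x̄−μ₀)/SE = (23.15−21)/3.8829 = 0.5537
p-value (one-sided, H₁ less) = 0.71011
At α=0.01: p ≥ α → fail to reject H₀

reject H₀: no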